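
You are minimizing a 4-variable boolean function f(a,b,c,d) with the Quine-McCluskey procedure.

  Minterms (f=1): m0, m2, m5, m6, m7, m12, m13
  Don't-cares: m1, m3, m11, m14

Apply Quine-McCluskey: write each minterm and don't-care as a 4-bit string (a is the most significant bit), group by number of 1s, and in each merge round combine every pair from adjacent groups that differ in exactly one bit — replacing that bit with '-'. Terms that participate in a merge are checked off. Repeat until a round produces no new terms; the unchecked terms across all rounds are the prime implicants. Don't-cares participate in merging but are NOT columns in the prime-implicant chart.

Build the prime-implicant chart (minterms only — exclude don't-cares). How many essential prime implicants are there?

1

[col 0] 0000*, 0001*, 0010*, 0011*, 0101*, 0110*, 0111*, 1011*, 1100*, 1101*, 1110*
[col 1] -011, -101, -110, 0-01*, 0-10*, 0-11*, 00-0*, 00-1*, 000-*, 001-*, 01-1*, 011-*, 11-0, 110-
[col 2] 0--1, 0-1-, 00--
Prime implicants: -011, -101, -110, 0--1, 0-1-, 00--, 11-0, 110-
PI chart (minterm → PIs covering it):
  0 | 00--  (sole → essential)
  2 | 0-1-,00--
  5 | -101,0--1
  6 | -110,0-1-
  7 | 0--1,0-1-
  12 | 11-0,110-
  13 | -101,110-
Essential prime implicants: 00--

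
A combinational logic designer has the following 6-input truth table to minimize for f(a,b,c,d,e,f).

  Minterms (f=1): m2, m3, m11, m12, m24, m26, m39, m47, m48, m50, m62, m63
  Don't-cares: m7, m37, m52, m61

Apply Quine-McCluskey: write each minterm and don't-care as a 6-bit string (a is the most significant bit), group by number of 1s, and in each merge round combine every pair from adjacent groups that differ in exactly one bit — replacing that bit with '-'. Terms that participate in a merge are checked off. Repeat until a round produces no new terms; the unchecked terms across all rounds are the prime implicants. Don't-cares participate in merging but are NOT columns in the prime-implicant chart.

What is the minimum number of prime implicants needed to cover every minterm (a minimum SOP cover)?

Round 0: 000010✓ 000011✓ 000111✓ 001011✓ 001100 011000✓ 011010✓ 100101✓ 100111✓ 101111✓ 110000✓ 110010✓ 110100✓ 111101✓ 111110✓ 111111✓
Round 1: -00111 00-011 000-11 00001- 0110-0 1-1111 10-111 1001-1 110-00 1100-0 1111-1 11111-
PIs = {-00111, 00-011, 000-11, 00001-, 001100, 0110-0, 1-1111, 10-111, 1001-1, 110-00, 1100-0, 1111-1, 11111-}
Coverage chart:
  m2: 00001- ←essential
  m3: 00-011,000-11,00001-
  m11: 00-011 ←essential
  m12: 001100 ←essential
  m24: 0110-0 ←essential
  m26: 0110-0 ←essential
  m39: -00111,10-111,1001-1
  m47: 1-1111,10-111
  m48: 110-00,1100-0
  m50: 1100-0 ←essential
  m62: 11111- ←essential
  m63: 1-1111,1111-1,11111-
Essential: 00-011, 00001-, 001100, 0110-0, 1100-0, 11111-
Petrick residual → 10-111
Min cover (7 terms): a'b'd'ef + a'b'c'd'e + a'b'cde'f' + a'bcd'f' + ab'def + abc'd'f' + abcde

7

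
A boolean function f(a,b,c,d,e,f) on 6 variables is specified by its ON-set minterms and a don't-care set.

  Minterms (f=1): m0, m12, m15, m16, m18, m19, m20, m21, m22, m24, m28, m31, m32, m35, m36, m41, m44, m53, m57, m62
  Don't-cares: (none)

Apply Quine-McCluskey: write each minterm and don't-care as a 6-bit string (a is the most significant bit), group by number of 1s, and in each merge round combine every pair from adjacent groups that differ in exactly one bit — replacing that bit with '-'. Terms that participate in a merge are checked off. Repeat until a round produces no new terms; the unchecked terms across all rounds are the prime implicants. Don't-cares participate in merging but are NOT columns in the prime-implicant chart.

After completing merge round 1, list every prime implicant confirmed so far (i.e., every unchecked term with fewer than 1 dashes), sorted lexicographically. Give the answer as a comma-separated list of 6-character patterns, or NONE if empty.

[col 0] 000000*, 001100*, 001111*, 010000*, 010010*, 010011*, 010100*, 010101*, 010110*, 011000*, 011100*, 011111*, 100000*, 100011, 100100*, 101001*, 101100*, 110101*, 111001*, 111110
[col 1] -00000, -01100, -10101, 0-0000, 0-1100, 0-1111, 01-000*, 01-100*, 010-00*, 010-10*, 0100-0*, 01001-, 0101-0*, 01010-, 011-00*, 1-1001, 10-100, 100-00
[col 2] 01--00, 010--0
Prime implicants: -00000, -01100, -10101, 0-0000, 0-1100, 0-1111, 01--00, 010--0, 01001-, 01010-, 1-1001, 10-100, 100-00, 100011, 111110

100011, 111110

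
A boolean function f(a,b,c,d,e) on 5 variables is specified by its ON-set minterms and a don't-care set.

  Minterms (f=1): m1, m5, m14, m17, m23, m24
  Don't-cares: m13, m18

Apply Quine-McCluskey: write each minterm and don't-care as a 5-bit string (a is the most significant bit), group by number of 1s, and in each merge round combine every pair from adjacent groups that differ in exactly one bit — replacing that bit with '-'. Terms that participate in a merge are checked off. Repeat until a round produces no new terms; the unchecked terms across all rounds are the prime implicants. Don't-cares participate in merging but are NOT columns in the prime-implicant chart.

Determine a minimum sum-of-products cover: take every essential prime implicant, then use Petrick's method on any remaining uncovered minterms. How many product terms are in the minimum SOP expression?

5

Round 0: 00001✓ 00101✓ 01101✓ 01110 10001✓ 10010 10111 11000
Round 1: -0001 0-101 00-01
PIs = {-0001, 0-101, 00-01, 01110, 10010, 10111, 11000}
Coverage chart:
  m1: -0001,00-01
  m5: 0-101,00-01
  m14: 01110 ←essential
  m17: -0001 ←essential
  m23: 10111 ←essential
  m24: 11000 ←essential
Essential: -0001, 01110, 10111, 11000
Petrick residual → 0-101
Min cover (5 terms): b'c'd'e + a'cd'e + a'bcde' + ab'cde + abc'd'e'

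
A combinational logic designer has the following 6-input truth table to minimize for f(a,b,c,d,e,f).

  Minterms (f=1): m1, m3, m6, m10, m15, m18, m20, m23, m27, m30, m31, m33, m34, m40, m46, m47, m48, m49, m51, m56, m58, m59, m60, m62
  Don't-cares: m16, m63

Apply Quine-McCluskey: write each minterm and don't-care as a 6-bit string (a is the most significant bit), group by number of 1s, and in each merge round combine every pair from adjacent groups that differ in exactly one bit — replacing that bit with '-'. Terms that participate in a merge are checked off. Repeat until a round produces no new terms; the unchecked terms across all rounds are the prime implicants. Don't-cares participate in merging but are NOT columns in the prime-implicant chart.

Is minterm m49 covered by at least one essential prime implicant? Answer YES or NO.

NO

[col 0] 000001*, 000011*, 000110, 001010, 001111*, 010000*, 010010*, 010100*, 010111*, 011011*, 011110*, 011111*, 100001*, 100010, 101000*, 101110*, 101111*, 110000*, 110001*, 110011*, 111000*, 111010*, 111011*, 111100*, 111110*, 111111*
[col 1] -00001, -01111*, -10000, -11011*, -11110*, -11111*, 0-1111*, 0000-1, 01-111, 010-00, 0100-0, 011-11*, 01111-*, 1-0001, 1-1000, 1-1110*, 1-1111*, 10111-*, 11-000, 11-011, 1100-1, 11000-, 111-00*, 111-10*, 111-11*, 1110-0*, 11101-*, 1111-0*, 11111-*
[col 2] --1111, -11-11, -1111-, 1-111-, 111--0, 111-1-
Prime implicants: --1111, -00001, -10000, -11-11, -1111-, 0000-1, 000110, 001010, 01-111, 010-00, 0100-0, 1-0001, 1-1000, 1-111-, 100010, 11-000, 11-011, 1100-1, 11000-, 111--0, 111-1-
PI chart (minterm → PIs covering it):
  1 | -00001,0000-1
  3 | 0000-1  (sole → essential)
  6 | 000110  (sole → essential)
  10 | 001010  (sole → essential)
  15 | --1111  (sole → essential)
  18 | 0100-0  (sole → essential)
  20 | 010-00  (sole → essential)
  23 | 01-111  (sole → essential)
  27 | -11-11  (sole → essential)
  30 | -1111-  (sole → essential)
  31 | --1111,-11-11,-1111-,01-111
  33 | -00001,1-0001
  34 | 100010  (sole → essential)
  40 | 1-1000  (sole → essential)
  46 | 1-111-  (sole → essential)
  47 | --1111,1-111-
  48 | -10000,11-000,11000-
  49 | 1-0001,1100-1,11000-
  51 | 11-011,1100-1
  56 | 1-1000,11-000,111--0
  58 | 111--0,111-1-
  59 | -11-11,11-011,111-1-
  60 | 111--0  (sole → essential)
  62 | -1111-,1-111-,111--0,111-1-
Essential prime implicants: --1111, -11-11, -1111-, 0000-1, 000110, 001010, 01-111, 010-00, 0100-0, 1-1000, 1-111-, 100010, 111--0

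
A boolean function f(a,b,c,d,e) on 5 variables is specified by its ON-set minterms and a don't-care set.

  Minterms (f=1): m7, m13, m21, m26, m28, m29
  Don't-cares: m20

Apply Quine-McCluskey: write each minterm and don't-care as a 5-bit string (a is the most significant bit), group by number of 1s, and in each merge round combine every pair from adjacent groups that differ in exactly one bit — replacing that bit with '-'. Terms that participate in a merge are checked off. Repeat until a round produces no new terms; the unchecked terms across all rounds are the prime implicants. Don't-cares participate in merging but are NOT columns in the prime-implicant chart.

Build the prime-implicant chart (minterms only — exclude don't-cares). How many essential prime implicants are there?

4

size-2^0 implicants → 00111  01101(✓)  10100(✓)  10101(✓)  11010  11100(✓)  11101(✓)
size-2^1 implicants → -1101  1-100(✓)  1-101(✓)  1010-(✓)  1110-(✓)
size-2^2 implicants → 1-10-
Unchecked terms (primes): -1101, 00111, 1-10-, 11010
Minterm coverage:
  m7 ⊆ 00111 [E]
  m13 ⊆ -1101 [E]
  m21 ⊆ 1-10- [E]
  m26 ⊆ 11010 [E]
  m28 ⊆ 1-10- [E]
  m29 ⊆ -1101,1-10-
E = {-1101, 00111, 1-10-, 11010}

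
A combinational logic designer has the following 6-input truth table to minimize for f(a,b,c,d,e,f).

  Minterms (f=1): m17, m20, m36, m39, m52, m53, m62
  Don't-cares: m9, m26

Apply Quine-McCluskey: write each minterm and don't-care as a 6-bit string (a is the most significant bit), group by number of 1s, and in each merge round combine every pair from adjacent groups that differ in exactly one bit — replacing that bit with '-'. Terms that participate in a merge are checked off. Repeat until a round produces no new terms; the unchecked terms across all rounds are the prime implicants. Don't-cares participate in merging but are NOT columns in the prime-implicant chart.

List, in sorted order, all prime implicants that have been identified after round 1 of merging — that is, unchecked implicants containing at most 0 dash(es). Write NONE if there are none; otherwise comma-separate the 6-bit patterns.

Round 0: 001001 010001 010100✓ 011010 100100✓ 100111 110100✓ 110101✓ 111110
Round 1: -10100 1-0100 11010-
PIs = {-10100, 001001, 010001, 011010, 1-0100, 100111, 11010-, 111110}

001001, 010001, 011010, 100111, 111110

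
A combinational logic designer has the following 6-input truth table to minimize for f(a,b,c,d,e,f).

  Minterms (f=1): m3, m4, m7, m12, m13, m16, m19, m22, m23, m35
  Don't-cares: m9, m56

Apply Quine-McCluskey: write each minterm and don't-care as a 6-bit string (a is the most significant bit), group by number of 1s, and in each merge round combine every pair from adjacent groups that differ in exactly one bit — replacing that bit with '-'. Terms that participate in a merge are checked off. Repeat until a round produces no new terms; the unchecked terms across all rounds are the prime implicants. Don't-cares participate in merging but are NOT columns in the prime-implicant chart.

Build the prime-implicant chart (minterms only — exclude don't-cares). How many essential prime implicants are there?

5

Round 0: 000011✓ 000100✓ 000111✓ 001001✓ 001100✓ 001101✓ 010000 010011✓ 010110✓ 010111✓ 100011✓ 111000
Round 1: -00011 0-0011✓ 0-0111✓ 00-100 000-11✓ 001-01 00110- 010-11✓ 01011-
Round 2: 0-0-11
PIs = {-00011, 0-0-11, 00-100, 001-01, 00110-, 010000, 01011-, 111000}
Coverage chart:
  m3: -00011,0-0-11
  m4: 00-100 ←essential
  m7: 0-0-11 ←essential
  m12: 00-100,00110-
  m13: 001-01,00110-
  m16: 010000 ←essential
  m19: 0-0-11 ←essential
  m22: 01011- ←essential
  m23: 0-0-11,01011-
  m35: -00011 ←essential
Essential: -00011, 0-0-11, 00-100, 010000, 01011-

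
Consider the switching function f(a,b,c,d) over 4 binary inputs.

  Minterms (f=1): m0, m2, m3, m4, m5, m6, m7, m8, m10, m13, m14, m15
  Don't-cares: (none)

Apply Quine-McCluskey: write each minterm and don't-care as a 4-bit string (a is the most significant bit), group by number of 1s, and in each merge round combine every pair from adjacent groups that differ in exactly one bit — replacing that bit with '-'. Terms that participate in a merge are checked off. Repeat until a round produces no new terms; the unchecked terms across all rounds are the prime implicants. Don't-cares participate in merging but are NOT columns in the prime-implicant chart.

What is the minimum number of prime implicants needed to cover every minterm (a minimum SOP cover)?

[col 0] 0000*, 0010*, 0011*, 0100*, 0101*, 0110*, 0111*, 1000*, 1010*, 1101*, 1110*, 1111*
[col 1] -000*, -010*, -101*, -110*, -111*, 0-00*, 0-10*, 0-11*, 00-0*, 001-*, 01-0*, 01-1*, 010-*, 011-*, 1-10*, 10-0*, 11-1*, 111-*
[col 2] --10, -0-0, -1-1, -11-, 0--0, 0-1-, 01--
Prime implicants: --10, -0-0, -1-1, -11-, 0--0, 0-1-, 01--
PI chart (minterm → PIs covering it):
  0 | -0-0,0--0
  2 | --10,-0-0,0--0,0-1-
  3 | 0-1-  (sole → essential)
  4 | 0--0,01--
  5 | -1-1,01--
  6 | --10,-11-,0--0,0-1-,01--
  7 | -1-1,-11-,0-1-,01--
  8 | -0-0  (sole → essential)
  10 | --10,-0-0
  13 | -1-1  (sole → essential)
  14 | --10,-11-
  15 | -1-1,-11-
Essential prime implicants: -0-0, -1-1, 0-1-
Petrick residual → --10, 0--0
Minimum SOP uses 5 PIs: cd' + b'd' + bd + a'd' + a'c

5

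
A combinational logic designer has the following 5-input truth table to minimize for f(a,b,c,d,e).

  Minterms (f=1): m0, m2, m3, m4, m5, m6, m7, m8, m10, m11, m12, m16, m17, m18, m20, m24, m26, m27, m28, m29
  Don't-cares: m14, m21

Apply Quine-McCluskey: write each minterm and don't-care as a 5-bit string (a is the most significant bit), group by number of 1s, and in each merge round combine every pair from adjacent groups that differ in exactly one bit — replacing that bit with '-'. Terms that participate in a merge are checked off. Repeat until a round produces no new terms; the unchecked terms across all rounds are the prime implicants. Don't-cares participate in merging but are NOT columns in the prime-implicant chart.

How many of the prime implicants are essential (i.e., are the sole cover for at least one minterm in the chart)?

4

Round 0: 00000✓ 00010✓ 00011✓ 00100✓ 00101✓ 00110✓ 00111✓ 01000✓ 01010✓ 01011✓ 01100✓ 01110✓ 10000✓ 10001✓ 10010✓ 10100✓ 10101✓ 11000✓ 11010✓ 11011✓ 11100✓ 11101✓
Round 1: -0000✓ -0010✓ -0100✓ -0101✓ -1000✓ -1010✓ -1011✓ -1100✓ 0-000✓ 0-010✓ 0-011✓ 0-100✓ 0-110✓ 00-00✓ 00-10✓ 00-11✓ 000-0✓ 0001-✓ 001-0✓ 001-1✓ 0010-✓ 0011-✓ 01-00✓ 01-10✓ 010-0✓ 0101-✓ 011-0✓ 1-000✓ 1-010✓ 1-100✓ 1-101✓ 10-00✓ 10-01✓ 100-0✓ 1000-✓ 1010-✓ 11-00✓ 110-0✓ 1101-✓ 1110-✓
Round 2: --000✓ --010✓ --100✓ -0-00✓ -00-0✓ -010- -1-00✓ -10-0✓ -101- 0--00✓ 0--10✓ 0-0-0✓ 0-01- 0-1-0✓ 00--0✓ 00-1- 001-- 01--0✓ 1--00✓ 1-0-0✓ 1-10- 10-0-
Round 3: ---00 --0-0 0---0
PIs = {---00, --0-0, -010-, -101-, 0---0, 0-01-, 00-1-, 001--, 1-10-, 10-0-}
Coverage chart:
  m0: ---00,--0-0,0---0
  m2: --0-0,0---0,0-01-,00-1-
  m3: 0-01-,00-1-
  m4: ---00,-010-,0---0,001--
  m5: -010-,001--
  m6: 0---0,00-1-,001--
  m7: 00-1-,001--
  m8: ---00,--0-0,0---0
  m10: --0-0,-101-,0---0,0-01-
  m11: -101-,0-01-
  m12: ---00,0---0
  m16: ---00,--0-0,10-0-
  m17: 10-0- ←essential
  m18: --0-0 ←essential
  m20: ---00,-010-,1-10-,10-0-
  m24: ---00,--0-0
  m26: --0-0,-101-
  m27: -101- ←essential
  m28: ---00,1-10-
  m29: 1-10- ←essential
Essential: --0-0, -101-, 1-10-, 10-0-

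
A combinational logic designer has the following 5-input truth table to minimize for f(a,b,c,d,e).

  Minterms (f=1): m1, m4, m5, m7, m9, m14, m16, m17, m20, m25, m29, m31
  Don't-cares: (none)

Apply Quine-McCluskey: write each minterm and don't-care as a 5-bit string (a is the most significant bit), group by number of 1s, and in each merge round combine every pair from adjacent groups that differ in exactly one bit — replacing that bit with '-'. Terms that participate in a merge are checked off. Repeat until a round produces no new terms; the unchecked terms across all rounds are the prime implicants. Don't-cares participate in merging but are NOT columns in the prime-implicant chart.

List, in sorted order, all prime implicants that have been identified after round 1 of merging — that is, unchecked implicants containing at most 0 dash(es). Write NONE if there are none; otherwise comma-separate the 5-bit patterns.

01110

[col 0] 00001*, 00100*, 00101*, 00111*, 01001*, 01110, 10000*, 10001*, 10100*, 11001*, 11101*, 11111*
[col 1] -0001*, -0100, -1001*, 0-001*, 00-01, 001-1, 0010-, 1-001*, 10-00, 1000-, 11-01, 111-1
[col 2] --001
Prime implicants: --001, -0100, 00-01, 001-1, 0010-, 01110, 10-00, 1000-, 11-01, 111-1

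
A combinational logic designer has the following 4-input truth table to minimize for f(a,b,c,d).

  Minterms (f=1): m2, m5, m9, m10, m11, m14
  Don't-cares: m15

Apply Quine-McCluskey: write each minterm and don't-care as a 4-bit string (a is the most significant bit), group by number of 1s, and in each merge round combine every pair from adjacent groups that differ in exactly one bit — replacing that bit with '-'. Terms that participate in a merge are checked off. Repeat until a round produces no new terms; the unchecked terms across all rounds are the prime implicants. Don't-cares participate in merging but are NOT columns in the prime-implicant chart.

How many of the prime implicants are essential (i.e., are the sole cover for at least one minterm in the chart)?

[col 0] 0010*, 0101, 1001*, 1010*, 1011*, 1110*, 1111*
[col 1] -010, 1-10*, 1-11*, 10-1, 101-*, 111-*
[col 2] 1-1-
Prime implicants: -010, 0101, 1-1-, 10-1
PI chart (minterm → PIs covering it):
  2 | -010  (sole → essential)
  5 | 0101  (sole → essential)
  9 | 10-1  (sole → essential)
  10 | -010,1-1-
  11 | 1-1-,10-1
  14 | 1-1-  (sole → essential)
Essential prime implicants: -010, 0101, 1-1-, 10-1

4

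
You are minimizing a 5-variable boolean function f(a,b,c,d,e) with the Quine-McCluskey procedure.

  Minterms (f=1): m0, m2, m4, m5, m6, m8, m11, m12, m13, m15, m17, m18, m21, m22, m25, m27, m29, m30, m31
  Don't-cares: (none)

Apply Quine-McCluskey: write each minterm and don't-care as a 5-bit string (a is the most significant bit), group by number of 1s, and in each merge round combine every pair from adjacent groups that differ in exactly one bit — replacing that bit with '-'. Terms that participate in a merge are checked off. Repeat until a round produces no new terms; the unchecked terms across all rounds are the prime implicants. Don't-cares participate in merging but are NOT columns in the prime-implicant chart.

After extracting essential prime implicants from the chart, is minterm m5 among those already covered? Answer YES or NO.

size-2^0 implicants → 00000(✓)  00010(✓)  00100(✓)  00101(✓)  00110(✓)  01000(✓)  01011(✓)  01100(✓)  01101(✓)  01111(✓)  10001(✓)  10010(✓)  10101(✓)  10110(✓)  11001(✓)  11011(✓)  11101(✓)  11110(✓)  11111(✓)
size-2^1 implicants → -0010(✓)  -0101(✓)  -0110(✓)  -1011(✓)  -1101(✓)  -1111(✓)  0-000(✓)  0-100(✓)  0-101(✓)  00-00(✓)  00-10(✓)  000-0(✓)  001-0(✓)  0010-(✓)  01-00(✓)  01-11(✓)  011-1(✓)  0110-(✓)  1-001(✓)  1-101(✓)  1-110  10-01(✓)  10-10(✓)  11-01(✓)  11-11(✓)  110-1(✓)  111-1(✓)  1111-
size-2^2 implicants → --101  -0-10  -1-11  -11-1  0--00  0-10-  00--0  1--01  11--1
Unchecked terms (primes): --101, -0-10, -1-11, -11-1, 0--00, 0-10-, 00--0, 1--01, 1-110, 11--1, 1111-
Minterm coverage:
  m0 ⊆ 0--00,00--0
  m2 ⊆ -0-10,00--0
  m4 ⊆ 0--00,0-10-,00--0
  m5 ⊆ --101,0-10-
  m6 ⊆ -0-10,00--0
  m8 ⊆ 0--00 [E]
  m11 ⊆ -1-11 [E]
  m12 ⊆ 0--00,0-10-
  m13 ⊆ --101,-11-1,0-10-
  m15 ⊆ -1-11,-11-1
  m17 ⊆ 1--01 [E]
  m18 ⊆ -0-10 [E]
  m21 ⊆ --101,1--01
  m22 ⊆ -0-10,1-110
  m25 ⊆ 1--01,11--1
  m27 ⊆ -1-11,11--1
  m29 ⊆ --101,-11-1,1--01,11--1
  m30 ⊆ 1-110,1111-
  m31 ⊆ -1-11,-11-1,11--1,1111-
E = {-0-10, -1-11, 0--00, 1--01}

NO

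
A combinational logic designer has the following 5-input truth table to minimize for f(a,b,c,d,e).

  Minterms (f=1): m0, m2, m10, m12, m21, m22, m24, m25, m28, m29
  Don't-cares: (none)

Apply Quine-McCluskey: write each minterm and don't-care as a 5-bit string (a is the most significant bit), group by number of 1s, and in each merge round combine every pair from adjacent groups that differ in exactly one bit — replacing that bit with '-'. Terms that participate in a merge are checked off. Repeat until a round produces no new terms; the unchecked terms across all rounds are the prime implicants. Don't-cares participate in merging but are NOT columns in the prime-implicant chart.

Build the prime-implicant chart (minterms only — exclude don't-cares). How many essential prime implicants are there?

6

[col 0] 00000*, 00010*, 01010*, 01100*, 10101*, 10110, 11000*, 11001*, 11100*, 11101*
[col 1] -1100, 0-010, 000-0, 1-101, 11-00*, 11-01*, 1100-*, 1110-*
[col 2] 11-0-
Prime implicants: -1100, 0-010, 000-0, 1-101, 10110, 11-0-
PI chart (minterm → PIs covering it):
  0 | 000-0  (sole → essential)
  2 | 0-010,000-0
  10 | 0-010  (sole → essential)
  12 | -1100  (sole → essential)
  21 | 1-101  (sole → essential)
  22 | 10110  (sole → essential)
  24 | 11-0-  (sole → essential)
  25 | 11-0-  (sole → essential)
  28 | -1100,11-0-
  29 | 1-101,11-0-
Essential prime implicants: -1100, 0-010, 000-0, 1-101, 10110, 11-0-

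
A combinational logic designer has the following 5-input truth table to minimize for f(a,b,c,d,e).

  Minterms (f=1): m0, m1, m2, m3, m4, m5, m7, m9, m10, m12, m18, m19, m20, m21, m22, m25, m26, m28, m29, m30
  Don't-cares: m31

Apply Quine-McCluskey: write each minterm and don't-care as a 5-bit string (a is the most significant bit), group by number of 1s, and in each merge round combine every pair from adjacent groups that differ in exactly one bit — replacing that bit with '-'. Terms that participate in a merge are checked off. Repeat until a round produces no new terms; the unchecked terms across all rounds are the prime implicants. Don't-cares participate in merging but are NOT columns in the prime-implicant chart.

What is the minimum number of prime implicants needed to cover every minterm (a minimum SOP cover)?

8

Round 0: 00000✓ 00001✓ 00010✓ 00011✓ 00100✓ 00101✓ 00111✓ 01001✓ 01010✓ 01100✓ 10010✓ 10011✓ 10100✓ 10101✓ 10110✓ 11001✓ 11010✓ 11100✓ 11101✓ 11110✓ 11111✓
Round 1: -0010✓ -0011✓ -0100✓ -0101✓ -1001 -1010✓ -1100✓ 0-001 0-010✓ 0-100✓ 00-00✓ 00-01✓ 00-11✓ 000-0✓ 000-1✓ 0000-✓ 0001-✓ 001-1✓ 0010-✓ 1-010✓ 1-100✓ 1-101✓ 1-110✓ 10-10✓ 1001-✓ 101-0✓ 1010-✓ 11-01 11-10✓ 111-0✓ 111-1✓ 1110-✓ 1111-✓
Round 2: --010 --100 -001- -010- 00--1 00-0- 000-- 1--10 1-1-0 1-10- 111--
PIs = {--010, --100, -001-, -010-, -1001, 0-001, 00--1, 00-0-, 000--, 1--10, 1-1-0, 1-10-, 11-01, 111--}
Coverage chart:
  m0: 00-0-,000--
  m1: 0-001,00--1,00-0-,000--
  m2: --010,-001-,000--
  m3: -001-,00--1,000--
  m4: --100,-010-,00-0-
  m5: -010-,00--1,00-0-
  m7: 00--1 ←essential
  m9: -1001,0-001
  m10: --010 ←essential
  m12: --100 ←essential
  m18: --010,-001-,1--10
  m19: -001- ←essential
  m20: --100,-010-,1-1-0,1-10-
  m21: -010-,1-10-
  m22: 1--10,1-1-0
  m25: -1001,11-01
  m26: --010,1--10
  m28: --100,1-1-0,1-10-,111--
  m29: 1-10-,11-01,111--
  m30: 1--10,1-1-0,111--
Essential: --010, --100, -001-, 00--1
Petrick residual → -1001, 00-0-, 1--10, 1-10-
Min cover (8 terms): c'de' + cd'e' + b'c'd + bc'd'e + a'b'e + a'b'd' + ade' + acd'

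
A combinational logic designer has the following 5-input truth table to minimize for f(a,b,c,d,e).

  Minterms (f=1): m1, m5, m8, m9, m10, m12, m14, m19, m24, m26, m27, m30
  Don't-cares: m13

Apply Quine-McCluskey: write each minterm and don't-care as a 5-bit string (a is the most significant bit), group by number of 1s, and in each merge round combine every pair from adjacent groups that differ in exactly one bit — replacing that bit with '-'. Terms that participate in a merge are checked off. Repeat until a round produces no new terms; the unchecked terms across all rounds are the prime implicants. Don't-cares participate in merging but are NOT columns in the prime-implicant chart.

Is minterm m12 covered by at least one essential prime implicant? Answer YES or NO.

Round 0: 00001✓ 00101✓ 01000✓ 01001✓ 01010✓ 01100✓ 01101✓ 01110✓ 10011✓ 11000✓ 11010✓ 11011✓ 11110✓
Round 1: -1000✓ -1010✓ -1110✓ 0-001✓ 0-101✓ 00-01✓ 01-00✓ 01-01✓ 01-10✓ 010-0✓ 0100-✓ 011-0✓ 0110-✓ 1-011 11-10✓ 110-0✓ 1101-
Round 2: -1-10 -10-0 0--01 01--0 01-0-
PIs = {-1-10, -10-0, 0--01, 01--0, 01-0-, 1-011, 1101-}
Coverage chart:
  m1: 0--01 ←essential
  m5: 0--01 ←essential
  m8: -10-0,01--0,01-0-
  m9: 0--01,01-0-
  m10: -1-10,-10-0,01--0
  m12: 01--0,01-0-
  m14: -1-10,01--0
  m19: 1-011 ←essential
  m24: -10-0 ←essential
  m26: -1-10,-10-0,1101-
  m27: 1-011,1101-
  m30: -1-10 ←essential
Essential: -1-10, -10-0, 0--01, 1-011

NO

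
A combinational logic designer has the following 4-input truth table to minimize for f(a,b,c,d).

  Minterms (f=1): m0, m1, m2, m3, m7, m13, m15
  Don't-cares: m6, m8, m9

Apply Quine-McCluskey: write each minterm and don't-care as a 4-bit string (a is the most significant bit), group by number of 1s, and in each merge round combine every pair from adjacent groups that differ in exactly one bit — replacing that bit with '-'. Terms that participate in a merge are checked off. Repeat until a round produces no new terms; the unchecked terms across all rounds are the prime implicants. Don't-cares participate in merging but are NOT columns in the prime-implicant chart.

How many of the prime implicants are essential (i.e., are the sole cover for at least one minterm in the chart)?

Round 0: 0000✓ 0001✓ 0010✓ 0011✓ 0110✓ 0111✓ 1000✓ 1001✓ 1101✓ 1111✓
Round 1: -000✓ -001✓ -111 0-10✓ 0-11✓ 00-0✓ 00-1✓ 000-✓ 001-✓ 011-✓ 1-01 100-✓ 11-1
Round 2: -00- 0-1- 00--
PIs = {-00-, -111, 0-1-, 00--, 1-01, 11-1}
Coverage chart:
  m0: -00-,00--
  m1: -00-,00--
  m2: 0-1-,00--
  m3: 0-1-,00--
  m7: -111,0-1-
  m13: 1-01,11-1
  m15: -111,11-1
(no essential prime implicants)

0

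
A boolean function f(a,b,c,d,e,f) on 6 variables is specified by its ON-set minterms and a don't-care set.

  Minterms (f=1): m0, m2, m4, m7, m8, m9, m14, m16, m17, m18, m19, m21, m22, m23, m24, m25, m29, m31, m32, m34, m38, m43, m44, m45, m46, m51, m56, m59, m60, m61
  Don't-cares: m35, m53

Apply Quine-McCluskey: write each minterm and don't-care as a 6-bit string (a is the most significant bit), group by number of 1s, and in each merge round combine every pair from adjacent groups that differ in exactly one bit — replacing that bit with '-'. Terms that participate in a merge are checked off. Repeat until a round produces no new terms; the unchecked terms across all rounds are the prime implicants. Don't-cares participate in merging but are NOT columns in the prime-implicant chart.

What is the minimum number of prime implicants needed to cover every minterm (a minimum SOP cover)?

12

size-2^0 implicants → 000000(✓)  000010(✓)  000100(✓)  000111(✓)  001000(✓)  001001(✓)  001110(✓)  010000(✓)  010001(✓)  010010(✓)  010011(✓)  010101(✓)  010110(✓)  010111(✓)  011000(✓)  011001(✓)  011101(✓)  011111(✓)  100000(✓)  100010(✓)  100011(✓)  100110(✓)  101011(✓)  101100(✓)  101101(✓)  101110(✓)  110011(✓)  110101(✓)  111000(✓)  111011(✓)  111100(✓)  111101(✓)
size-2^1 implicants → -00000(✓)  -00010(✓)  -01110  -10011  -10101(✓)  -11000  -11101(✓)  0-0000(✓)  0-0010(✓)  0-0111  0-1000(✓)  0-1001(✓)  00-000(✓)  000-00  0000-0(✓)  00100-(✓)  01-000(✓)  01-001(✓)  01-101(✓)  01-111(✓)  010-01(✓)  010-10(✓)  010-11(✓)  0100-0(✓)  0100-1(✓)  01000-(✓)  01001-(✓)  0101-1(✓)  01011-(✓)  011-01(✓)  01100-(✓)  0111-1(✓)  1-0011(✓)  1-1011(✓)  1-1100(✓)  1-1101(✓)  10-011(✓)  10-110  100-10  1000-0(✓)  10001-  1011-0  10110-(✓)  11-011(✓)  11-101(✓)  111-00  11110-(✓)
size-2^2 implicants → -000-0  -1-101  0--000  0-00-0  0-100-  01--01  01-00-  01-1-1  010--1  010-1-  0100--  1--011  1-110-
Unchecked terms (primes): -000-0, -01110, -1-101, -10011, -11000, 0--000, 0-00-0, 0-0111, 0-100-, 000-00, 01--01, 01-00-, 01-1-1, 010--1, 010-1-, 0100--, 1--011, 1-110-, 10-110, 100-10, 10001-, 1011-0, 111-00
Minterm coverage:
  m0 ⊆ -000-0,0--000,0-00-0,000-00
  m2 ⊆ -000-0,0-00-0
  m4 ⊆ 000-00 [E]
  m7 ⊆ 0-0111 [E]
  m8 ⊆ 0--000,0-100-
  m9 ⊆ 0-100- [E]
  m14 ⊆ -01110 [E]
  m16 ⊆ 0--000,0-00-0,01-00-,0100--
  m17 ⊆ 01--01,01-00-,010--1,0100--
  m18 ⊆ 0-00-0,010-1-,0100--
  m19 ⊆ -10011,010--1,010-1-,0100--
  m21 ⊆ -1-101,01--01,01-1-1,010--1
  m22 ⊆ 010-1- [E]
  m23 ⊆ 0-0111,01-1-1,010--1,010-1-
  m24 ⊆ -11000,0--000,0-100-,01-00-
  m25 ⊆ 0-100-,01--01,01-00-
  m29 ⊆ -1-101,01--01,01-1-1
  m31 ⊆ 01-1-1 [E]
  m32 ⊆ -000-0 [E]
  m34 ⊆ -000-0,100-10,10001-
  m38 ⊆ 10-110,100-10
  m43 ⊆ 1--011 [E]
  m44 ⊆ 1-110-,1011-0
  m45 ⊆ 1-110- [E]
  m46 ⊆ -01110,10-110,1011-0
  m51 ⊆ -10011,1--011
  m56 ⊆ -11000,111-00
  m59 ⊆ 1--011 [E]
  m60 ⊆ 1-110-,111-00
  m61 ⊆ -1-101,1-110-
E = {-000-0, -01110, 0-0111, 0-100-, 000-00, 01-1-1, 010-1-, 1--011, 1-110-}
Petrick residual → -11000, 01-00-, 10-110
Cover = b'c'd'f' + b'cdef' + bcd'e'f' + a'c'def + a'cd'e' + a'b'c'e'f' + a'bd'e' + a'bdf + a'bc'e + ad'ef + acde' + ab'def'  |cover|=12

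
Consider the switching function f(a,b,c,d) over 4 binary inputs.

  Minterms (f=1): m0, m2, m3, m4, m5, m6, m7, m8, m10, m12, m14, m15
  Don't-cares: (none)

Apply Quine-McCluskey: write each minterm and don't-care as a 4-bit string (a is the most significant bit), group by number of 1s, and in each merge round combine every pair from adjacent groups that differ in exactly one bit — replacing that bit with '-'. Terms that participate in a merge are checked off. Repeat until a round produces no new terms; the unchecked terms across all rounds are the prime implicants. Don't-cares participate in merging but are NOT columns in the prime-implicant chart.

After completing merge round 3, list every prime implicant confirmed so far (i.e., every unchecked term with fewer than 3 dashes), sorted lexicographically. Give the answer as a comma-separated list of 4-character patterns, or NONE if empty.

Round 0: 0000✓ 0010✓ 0011✓ 0100✓ 0101✓ 0110✓ 0111✓ 1000✓ 1010✓ 1100✓ 1110✓ 1111✓
Round 1: -000✓ -010✓ -100✓ -110✓ -111✓ 0-00✓ 0-10✓ 0-11✓ 00-0✓ 001-✓ 01-0✓ 01-1✓ 010-✓ 011-✓ 1-00✓ 1-10✓ 10-0✓ 11-0✓ 111-✓
Round 2: --00✓ --10✓ -0-0✓ -1-0✓ -11- 0--0✓ 0-1- 01-- 1--0✓
Round 3: ---0
PIs = {---0, -11-, 0-1-, 01--}

-11-, 0-1-, 01--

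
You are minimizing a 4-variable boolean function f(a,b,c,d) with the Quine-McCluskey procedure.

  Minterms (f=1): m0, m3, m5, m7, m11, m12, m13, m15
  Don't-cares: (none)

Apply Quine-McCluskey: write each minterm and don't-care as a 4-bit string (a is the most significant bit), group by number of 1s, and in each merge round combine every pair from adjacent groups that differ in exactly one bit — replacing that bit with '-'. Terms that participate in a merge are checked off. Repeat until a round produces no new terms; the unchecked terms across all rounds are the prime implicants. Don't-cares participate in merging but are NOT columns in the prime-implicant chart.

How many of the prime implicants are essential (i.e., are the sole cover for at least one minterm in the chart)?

4

[col 0] 0000, 0011*, 0101*, 0111*, 1011*, 1100*, 1101*, 1111*
[col 1] -011*, -101*, -111*, 0-11*, 01-1*, 1-11*, 11-1*, 110-
[col 2] --11, -1-1
Prime implicants: --11, -1-1, 0000, 110-
PI chart (minterm → PIs covering it):
  0 | 0000  (sole → essential)
  3 | --11  (sole → essential)
  5 | -1-1  (sole → essential)
  7 | --11,-1-1
  11 | --11  (sole → essential)
  12 | 110-  (sole → essential)
  13 | -1-1,110-
  15 | --11,-1-1
Essential prime implicants: --11, -1-1, 0000, 110-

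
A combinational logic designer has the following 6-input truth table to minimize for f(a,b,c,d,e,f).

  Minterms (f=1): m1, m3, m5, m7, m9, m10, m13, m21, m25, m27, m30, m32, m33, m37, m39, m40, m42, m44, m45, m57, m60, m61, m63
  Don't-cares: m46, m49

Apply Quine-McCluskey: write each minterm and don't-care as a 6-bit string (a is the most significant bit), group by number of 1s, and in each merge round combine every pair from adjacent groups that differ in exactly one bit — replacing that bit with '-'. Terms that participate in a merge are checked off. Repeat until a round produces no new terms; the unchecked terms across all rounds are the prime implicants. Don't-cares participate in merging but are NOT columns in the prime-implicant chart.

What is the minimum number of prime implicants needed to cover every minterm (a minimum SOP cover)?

12

size-2^0 implicants → 000001(✓)  000011(✓)  000101(✓)  000111(✓)  001001(✓)  001010(✓)  001101(✓)  010101(✓)  011001(✓)  011011(✓)  011110  100000(✓)  100001(✓)  100101(✓)  100111(✓)  101000(✓)  101010(✓)  101100(✓)  101101(✓)  101110(✓)  110001(✓)  111001(✓)  111100(✓)  111101(✓)  111111(✓)
size-2^1 implicants → -00001(✓)  -00101(✓)  -00111(✓)  -01010  -01101(✓)  -11001  0-0101  0-1001  00-001(✓)  00-101(✓)  000-01(✓)  000-11(✓)  0000-1(✓)  0001-1(✓)  001-01(✓)  0110-1  1-0001  1-1100(✓)  1-1101(✓)  10-000  10-101(✓)  100-01(✓)  10000-  1001-1(✓)  101-00(✓)  101-10(✓)  1010-0(✓)  1011-0(✓)  10110-(✓)  11-001  111-01  1111-1  11110-(✓)
size-2^2 implicants → -0-101  -00-01  -001-1  00--01  000--1  1-110-  101--0
Unchecked terms (primes): -0-101, -00-01, -001-1, -01010, -11001, 0-0101, 0-1001, 00--01, 000--1, 0110-1, 011110, 1-0001, 1-110-, 10-000, 10000-, 101--0, 11-001, 111-01, 1111-1
Minterm coverage:
  m1 ⊆ -00-01,00--01,000--1
  m3 ⊆ 000--1 [E]
  m5 ⊆ -0-101,-00-01,-001-1,0-0101,00--01,000--1
  m7 ⊆ -001-1,000--1
  m9 ⊆ 0-1001,00--01
  m10 ⊆ -01010 [E]
  m13 ⊆ -0-101,00--01
  m21 ⊆ 0-0101 [E]
  m25 ⊆ -11001,0-1001,0110-1
  m27 ⊆ 0110-1 [E]
  m30 ⊆ 011110 [E]
  m32 ⊆ 10-000,10000-
  m33 ⊆ -00-01,1-0001,10000-
  m37 ⊆ -0-101,-00-01,-001-1
  m39 ⊆ -001-1 [E]
  m40 ⊆ 10-000,101--0
  m42 ⊆ -01010,101--0
  m44 ⊆ 1-110-,101--0
  m45 ⊆ -0-101,1-110-
  m57 ⊆ -11001,11-001,111-01
  m60 ⊆ 1-110- [E]
  m61 ⊆ 1-110-,111-01,1111-1
  m63 ⊆ 1111-1 [E]
E = {-001-1, -01010, 0-0101, 000--1, 0110-1, 011110, 1-110-, 1111-1}
Petrick residual → -00-01, -11001, 00--01, 10-000
Cover = b'c'e'f + b'c'df + b'cd'ef' + bcd'e'f + a'c'de'f + a'b'e'f + a'b'c'f + a'bcd'f + a'bcdef' + acde' + ab'd'e'f' + abcdf  |cover|=12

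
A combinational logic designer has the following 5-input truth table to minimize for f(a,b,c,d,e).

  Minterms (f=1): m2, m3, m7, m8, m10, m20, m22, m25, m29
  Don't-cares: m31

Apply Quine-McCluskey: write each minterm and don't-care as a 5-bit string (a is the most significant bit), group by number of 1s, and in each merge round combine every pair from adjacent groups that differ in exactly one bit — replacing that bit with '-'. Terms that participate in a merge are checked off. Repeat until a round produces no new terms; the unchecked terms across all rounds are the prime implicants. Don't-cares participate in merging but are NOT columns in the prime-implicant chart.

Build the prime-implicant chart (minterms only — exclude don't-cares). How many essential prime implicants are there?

4

Round 0: 00010✓ 00011✓ 00111✓ 01000✓ 01010✓ 10100✓ 10110✓ 11001✓ 11101✓ 11111✓
Round 1: 0-010 00-11 0001- 010-0 101-0 11-01 111-1
PIs = {0-010, 00-11, 0001-, 010-0, 101-0, 11-01, 111-1}
Coverage chart:
  m2: 0-010,0001-
  m3: 00-11,0001-
  m7: 00-11 ←essential
  m8: 010-0 ←essential
  m10: 0-010,010-0
  m20: 101-0 ←essential
  m22: 101-0 ←essential
  m25: 11-01 ←essential
  m29: 11-01,111-1
Essential: 00-11, 010-0, 101-0, 11-01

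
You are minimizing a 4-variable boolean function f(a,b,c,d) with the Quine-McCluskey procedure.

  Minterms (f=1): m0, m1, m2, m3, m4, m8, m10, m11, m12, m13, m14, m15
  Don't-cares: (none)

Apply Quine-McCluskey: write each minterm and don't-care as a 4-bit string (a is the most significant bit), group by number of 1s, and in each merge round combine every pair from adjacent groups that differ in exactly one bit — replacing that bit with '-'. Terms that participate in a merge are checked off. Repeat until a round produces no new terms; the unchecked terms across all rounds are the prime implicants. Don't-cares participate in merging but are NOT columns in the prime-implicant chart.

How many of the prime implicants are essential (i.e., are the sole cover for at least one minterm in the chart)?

Round 0: 0000✓ 0001✓ 0010✓ 0011✓ 0100✓ 1000✓ 1010✓ 1011✓ 1100✓ 1101✓ 1110✓ 1111✓
Round 1: -000✓ -010✓ -011✓ -100✓ 0-00✓ 00-0✓ 00-1✓ 000-✓ 001-✓ 1-00✓ 1-10✓ 1-11✓ 10-0✓ 101-✓ 11-0✓ 11-1✓ 110-✓ 111-✓
Round 2: --00 -0-0 -01- 00-- 1--0 1-1- 11--
PIs = {--00, -0-0, -01-, 00--, 1--0, 1-1-, 11--}
Coverage chart:
  m0: --00,-0-0,00--
  m1: 00-- ←essential
  m2: -0-0,-01-,00--
  m3: -01-,00--
  m4: --00 ←essential
  m8: --00,-0-0,1--0
  m10: -0-0,-01-,1--0,1-1-
  m11: -01-,1-1-
  m12: --00,1--0,11--
  m13: 11-- ←essential
  m14: 1--0,1-1-,11--
  m15: 1-1-,11--
Essential: --00, 00--, 11--

3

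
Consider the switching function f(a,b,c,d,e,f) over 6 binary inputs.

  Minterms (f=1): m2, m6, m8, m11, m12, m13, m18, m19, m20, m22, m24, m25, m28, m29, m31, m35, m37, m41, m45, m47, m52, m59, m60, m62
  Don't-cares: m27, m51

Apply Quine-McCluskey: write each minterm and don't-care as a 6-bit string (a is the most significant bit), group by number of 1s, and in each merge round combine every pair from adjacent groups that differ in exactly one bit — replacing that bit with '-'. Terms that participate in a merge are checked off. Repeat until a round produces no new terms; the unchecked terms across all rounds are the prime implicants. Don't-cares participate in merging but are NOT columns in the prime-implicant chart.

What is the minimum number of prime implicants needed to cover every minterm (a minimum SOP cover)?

12

Round 0: 000010✓ 000110✓ 001000✓ 001011✓ 001100✓ 001101✓ 010010✓ 010011✓ 010100✓ 010110✓ 011000✓ 011001✓ 011011✓ 011100✓ 011101✓ 011111✓ 100011✓ 100101✓ 101001✓ 101101✓ 101111✓ 110011✓ 110100✓ 111011✓ 111100✓ 111110✓
Round 1: -01101 -10011✓ -10100✓ -11011✓ -11100✓ 0-0010✓ 0-0110✓ 0-1000✓ 0-1011 0-1100✓ 0-1101✓ 000-10✓ 001-00✓ 00110-✓ 01-011✓ 01-100✓ 010-10✓ 01001- 0101-0 011-00✓ 011-01✓ 011-11✓ 0110-1✓ 01100-✓ 0111-1✓ 01110-✓ 1-0011 10-101 101-01 1011-1 11-011✓ 11-100✓ 1111-0
Round 2: -1-011 -1-100 0-0-10 0-1-00 0-110- 011--1 011-0-
PIs = {-01101, -1-011, -1-100, 0-0-10, 0-1-00, 0-1011, 0-110-, 01001-, 0101-0, 011--1, 011-0-, 1-0011, 10-101, 101-01, 1011-1, 1111-0}
Coverage chart:
  m2: 0-0-10 ←essential
  m6: 0-0-10 ←essential
  m8: 0-1-00 ←essential
  m11: 0-1011 ←essential
  m12: 0-1-00,0-110-
  m13: -01101,0-110-
  m18: 0-0-10,01001-
  m19: -1-011,01001-
  m20: -1-100,0101-0
  m22: 0-0-10,0101-0
  m24: 0-1-00,011-0-
  m25: 011--1,011-0-
  m28: -1-100,0-1-00,0-110-,011-0-
  m29: 0-110-,011--1,011-0-
  m31: 011--1 ←essential
  m35: 1-0011 ←essential
  m37: 10-101 ←essential
  m41: 101-01 ←essential
  m45: -01101,10-101,101-01,1011-1
  m47: 1011-1 ←essential
  m52: -1-100 ←essential
  m59: -1-011 ←essential
  m60: -1-100,1111-0
  m62: 1111-0 ←essential
Essential: -1-011, -1-100, 0-0-10, 0-1-00, 0-1011, 011--1, 1-0011, 10-101, 101-01, 1011-1, 1111-0
Petrick residual → -01101
Min cover (12 terms): b'cde'f + bd'ef + bde'f' + a'c'ef' + a'ce'f' + a'cd'ef + a'bcf + ac'd'ef + ab'de'f + ab'ce'f + ab'cdf + abcdf'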